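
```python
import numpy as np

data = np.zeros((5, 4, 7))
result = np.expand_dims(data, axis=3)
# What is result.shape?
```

(5, 4, 7, 1)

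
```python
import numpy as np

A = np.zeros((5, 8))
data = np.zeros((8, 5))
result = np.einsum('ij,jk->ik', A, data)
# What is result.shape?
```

(5, 5)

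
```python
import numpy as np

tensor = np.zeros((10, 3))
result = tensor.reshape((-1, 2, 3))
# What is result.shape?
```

(5, 2, 3)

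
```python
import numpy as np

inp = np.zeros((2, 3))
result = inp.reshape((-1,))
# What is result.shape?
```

(6,)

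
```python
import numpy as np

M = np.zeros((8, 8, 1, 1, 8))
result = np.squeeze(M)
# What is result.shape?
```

(8, 8, 8)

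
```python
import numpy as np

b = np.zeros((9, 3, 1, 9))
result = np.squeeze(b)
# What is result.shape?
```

(9, 3, 9)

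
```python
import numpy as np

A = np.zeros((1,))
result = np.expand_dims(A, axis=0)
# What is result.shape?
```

(1, 1)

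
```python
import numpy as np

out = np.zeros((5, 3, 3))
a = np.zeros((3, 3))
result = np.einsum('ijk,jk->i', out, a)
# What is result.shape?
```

(5,)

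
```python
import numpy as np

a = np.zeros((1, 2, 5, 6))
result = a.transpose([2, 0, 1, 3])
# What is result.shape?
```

(5, 1, 2, 6)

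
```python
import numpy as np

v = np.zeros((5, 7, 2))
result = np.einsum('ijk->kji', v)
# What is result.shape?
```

(2, 7, 5)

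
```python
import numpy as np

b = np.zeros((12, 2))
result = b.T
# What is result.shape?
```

(2, 12)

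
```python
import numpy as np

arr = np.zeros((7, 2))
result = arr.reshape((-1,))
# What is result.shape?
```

(14,)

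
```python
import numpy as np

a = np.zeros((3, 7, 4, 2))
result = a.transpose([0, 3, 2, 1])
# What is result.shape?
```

(3, 2, 4, 7)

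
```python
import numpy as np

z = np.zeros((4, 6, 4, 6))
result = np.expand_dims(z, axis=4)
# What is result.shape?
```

(4, 6, 4, 6, 1)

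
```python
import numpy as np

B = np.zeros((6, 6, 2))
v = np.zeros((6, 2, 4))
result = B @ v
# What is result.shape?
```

(6, 6, 4)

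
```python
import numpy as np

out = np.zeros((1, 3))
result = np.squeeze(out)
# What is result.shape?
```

(3,)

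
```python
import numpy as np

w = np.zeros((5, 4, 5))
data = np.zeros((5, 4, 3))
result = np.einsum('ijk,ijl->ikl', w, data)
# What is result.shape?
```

(5, 5, 3)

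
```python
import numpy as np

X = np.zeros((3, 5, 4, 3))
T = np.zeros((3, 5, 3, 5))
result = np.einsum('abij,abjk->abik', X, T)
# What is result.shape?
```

(3, 5, 4, 5)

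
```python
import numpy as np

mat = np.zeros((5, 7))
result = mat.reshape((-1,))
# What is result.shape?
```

(35,)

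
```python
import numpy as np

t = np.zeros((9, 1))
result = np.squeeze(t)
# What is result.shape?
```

(9,)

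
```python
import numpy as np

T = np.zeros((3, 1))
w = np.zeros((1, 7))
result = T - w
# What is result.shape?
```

(3, 7)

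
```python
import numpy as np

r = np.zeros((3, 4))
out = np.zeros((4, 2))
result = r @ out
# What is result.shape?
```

(3, 2)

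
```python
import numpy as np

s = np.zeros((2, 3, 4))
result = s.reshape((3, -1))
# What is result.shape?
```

(3, 8)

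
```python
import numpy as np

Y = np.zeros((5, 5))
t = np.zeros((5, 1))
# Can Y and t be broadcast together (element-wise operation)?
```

Yes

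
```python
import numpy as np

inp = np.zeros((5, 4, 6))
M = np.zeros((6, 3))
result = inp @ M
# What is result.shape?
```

(5, 4, 3)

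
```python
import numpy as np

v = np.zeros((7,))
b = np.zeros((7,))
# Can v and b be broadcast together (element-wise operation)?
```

Yes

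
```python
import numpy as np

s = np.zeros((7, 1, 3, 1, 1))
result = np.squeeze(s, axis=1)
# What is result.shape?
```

(7, 3, 1, 1)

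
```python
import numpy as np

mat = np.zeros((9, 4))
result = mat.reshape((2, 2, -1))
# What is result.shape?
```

(2, 2, 9)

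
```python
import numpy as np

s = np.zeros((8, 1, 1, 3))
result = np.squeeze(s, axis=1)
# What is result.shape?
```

(8, 1, 3)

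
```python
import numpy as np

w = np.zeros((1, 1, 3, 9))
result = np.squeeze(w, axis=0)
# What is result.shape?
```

(1, 3, 9)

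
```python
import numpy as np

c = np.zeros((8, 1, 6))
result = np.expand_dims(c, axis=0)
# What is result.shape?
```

(1, 8, 1, 6)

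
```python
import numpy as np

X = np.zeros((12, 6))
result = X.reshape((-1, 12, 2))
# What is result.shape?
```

(3, 12, 2)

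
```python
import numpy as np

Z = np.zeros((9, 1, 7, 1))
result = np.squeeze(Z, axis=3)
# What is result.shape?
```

(9, 1, 7)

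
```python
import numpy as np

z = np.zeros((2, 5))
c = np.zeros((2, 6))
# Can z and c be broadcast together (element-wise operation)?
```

No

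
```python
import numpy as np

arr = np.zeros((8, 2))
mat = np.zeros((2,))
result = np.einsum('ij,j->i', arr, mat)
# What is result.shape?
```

(8,)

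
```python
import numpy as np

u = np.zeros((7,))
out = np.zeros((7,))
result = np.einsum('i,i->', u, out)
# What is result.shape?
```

()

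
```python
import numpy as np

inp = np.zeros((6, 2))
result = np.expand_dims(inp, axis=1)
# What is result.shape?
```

(6, 1, 2)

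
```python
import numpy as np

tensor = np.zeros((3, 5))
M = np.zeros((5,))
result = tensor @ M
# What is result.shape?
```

(3,)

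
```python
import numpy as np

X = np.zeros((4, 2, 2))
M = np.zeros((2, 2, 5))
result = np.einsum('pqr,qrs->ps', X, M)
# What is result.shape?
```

(4, 5)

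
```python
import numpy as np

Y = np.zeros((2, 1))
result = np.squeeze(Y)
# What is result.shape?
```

(2,)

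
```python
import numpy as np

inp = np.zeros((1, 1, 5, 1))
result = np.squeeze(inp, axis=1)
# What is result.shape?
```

(1, 5, 1)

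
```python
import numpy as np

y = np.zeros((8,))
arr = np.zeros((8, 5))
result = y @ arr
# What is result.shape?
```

(5,)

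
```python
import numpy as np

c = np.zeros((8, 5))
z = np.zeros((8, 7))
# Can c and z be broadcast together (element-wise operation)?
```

No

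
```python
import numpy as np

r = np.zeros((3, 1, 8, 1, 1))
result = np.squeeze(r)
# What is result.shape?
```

(3, 8)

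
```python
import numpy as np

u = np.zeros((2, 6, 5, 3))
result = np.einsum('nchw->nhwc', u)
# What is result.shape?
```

(2, 5, 3, 6)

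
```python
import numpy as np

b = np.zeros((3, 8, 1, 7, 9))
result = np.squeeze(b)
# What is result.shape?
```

(3, 8, 7, 9)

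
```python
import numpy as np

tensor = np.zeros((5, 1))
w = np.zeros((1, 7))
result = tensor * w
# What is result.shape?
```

(5, 7)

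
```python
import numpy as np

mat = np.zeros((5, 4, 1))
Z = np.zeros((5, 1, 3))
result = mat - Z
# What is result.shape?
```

(5, 4, 3)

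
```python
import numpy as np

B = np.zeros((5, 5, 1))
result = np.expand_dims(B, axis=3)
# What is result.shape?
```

(5, 5, 1, 1)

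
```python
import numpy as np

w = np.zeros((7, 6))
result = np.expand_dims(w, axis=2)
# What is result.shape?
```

(7, 6, 1)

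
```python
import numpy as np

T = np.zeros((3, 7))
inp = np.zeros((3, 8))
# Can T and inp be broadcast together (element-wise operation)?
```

No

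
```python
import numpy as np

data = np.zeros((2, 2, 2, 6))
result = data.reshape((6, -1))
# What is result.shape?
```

(6, 8)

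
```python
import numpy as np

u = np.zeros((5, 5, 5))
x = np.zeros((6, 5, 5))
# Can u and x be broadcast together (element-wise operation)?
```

No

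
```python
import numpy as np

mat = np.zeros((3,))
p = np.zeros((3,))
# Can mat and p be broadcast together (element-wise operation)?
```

Yes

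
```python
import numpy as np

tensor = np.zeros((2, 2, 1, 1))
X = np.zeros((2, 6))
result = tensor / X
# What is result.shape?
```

(2, 2, 2, 6)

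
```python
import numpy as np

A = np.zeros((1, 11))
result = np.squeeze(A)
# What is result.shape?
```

(11,)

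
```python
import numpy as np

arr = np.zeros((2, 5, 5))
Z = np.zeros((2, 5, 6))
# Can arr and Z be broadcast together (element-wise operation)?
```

No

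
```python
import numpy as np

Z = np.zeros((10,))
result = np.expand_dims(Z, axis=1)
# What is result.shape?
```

(10, 1)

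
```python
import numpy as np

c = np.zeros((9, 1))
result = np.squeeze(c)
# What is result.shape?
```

(9,)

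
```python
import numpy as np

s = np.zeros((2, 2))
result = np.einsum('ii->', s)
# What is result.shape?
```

()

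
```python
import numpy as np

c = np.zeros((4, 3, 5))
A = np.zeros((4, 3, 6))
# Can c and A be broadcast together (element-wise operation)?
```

No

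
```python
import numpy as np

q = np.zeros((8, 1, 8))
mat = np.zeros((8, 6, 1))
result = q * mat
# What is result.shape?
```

(8, 6, 8)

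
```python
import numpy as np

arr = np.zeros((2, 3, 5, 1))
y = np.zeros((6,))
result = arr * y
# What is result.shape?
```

(2, 3, 5, 6)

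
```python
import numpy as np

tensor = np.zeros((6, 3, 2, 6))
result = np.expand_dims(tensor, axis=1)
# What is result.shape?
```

(6, 1, 3, 2, 6)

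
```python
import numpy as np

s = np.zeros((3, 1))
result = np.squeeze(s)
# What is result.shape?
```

(3,)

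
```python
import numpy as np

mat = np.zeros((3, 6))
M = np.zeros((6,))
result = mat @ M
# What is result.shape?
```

(3,)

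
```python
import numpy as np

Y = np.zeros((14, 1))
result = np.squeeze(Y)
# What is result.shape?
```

(14,)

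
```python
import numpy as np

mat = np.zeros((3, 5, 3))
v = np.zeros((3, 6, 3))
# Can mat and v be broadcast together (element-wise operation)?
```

No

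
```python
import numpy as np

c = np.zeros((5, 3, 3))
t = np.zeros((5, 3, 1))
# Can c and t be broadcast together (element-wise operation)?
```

Yes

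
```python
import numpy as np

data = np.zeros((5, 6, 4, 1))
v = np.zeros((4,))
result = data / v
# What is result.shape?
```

(5, 6, 4, 4)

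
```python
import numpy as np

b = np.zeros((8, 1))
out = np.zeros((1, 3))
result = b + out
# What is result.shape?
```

(8, 3)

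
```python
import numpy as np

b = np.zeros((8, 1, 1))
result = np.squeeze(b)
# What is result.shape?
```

(8,)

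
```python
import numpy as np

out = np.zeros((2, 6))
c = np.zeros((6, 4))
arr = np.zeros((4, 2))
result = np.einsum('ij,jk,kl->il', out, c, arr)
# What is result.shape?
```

(2, 2)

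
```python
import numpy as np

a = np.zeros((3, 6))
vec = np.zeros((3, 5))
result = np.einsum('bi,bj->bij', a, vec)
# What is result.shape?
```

(3, 6, 5)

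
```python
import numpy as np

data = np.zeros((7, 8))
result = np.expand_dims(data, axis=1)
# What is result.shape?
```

(7, 1, 8)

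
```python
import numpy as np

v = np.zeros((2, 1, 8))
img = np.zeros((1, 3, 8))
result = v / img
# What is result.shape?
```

(2, 3, 8)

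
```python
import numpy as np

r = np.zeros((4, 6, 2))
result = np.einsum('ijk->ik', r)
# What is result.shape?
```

(4, 2)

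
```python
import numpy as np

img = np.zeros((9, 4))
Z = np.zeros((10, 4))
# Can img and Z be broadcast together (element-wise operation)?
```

No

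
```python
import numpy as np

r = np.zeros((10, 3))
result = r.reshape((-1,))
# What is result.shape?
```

(30,)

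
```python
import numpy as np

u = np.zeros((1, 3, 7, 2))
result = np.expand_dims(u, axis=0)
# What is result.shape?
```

(1, 1, 3, 7, 2)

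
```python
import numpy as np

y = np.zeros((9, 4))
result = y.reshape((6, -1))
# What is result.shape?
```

(6, 6)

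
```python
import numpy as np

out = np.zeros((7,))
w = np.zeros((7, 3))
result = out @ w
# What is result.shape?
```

(3,)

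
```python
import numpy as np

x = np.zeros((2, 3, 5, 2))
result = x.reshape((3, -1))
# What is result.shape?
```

(3, 20)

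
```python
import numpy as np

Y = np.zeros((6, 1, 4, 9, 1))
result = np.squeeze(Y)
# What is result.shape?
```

(6, 4, 9)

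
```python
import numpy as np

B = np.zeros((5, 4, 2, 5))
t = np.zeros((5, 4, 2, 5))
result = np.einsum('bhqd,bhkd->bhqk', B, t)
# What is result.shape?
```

(5, 4, 2, 2)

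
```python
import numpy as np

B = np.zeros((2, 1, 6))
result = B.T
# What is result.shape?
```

(6, 1, 2)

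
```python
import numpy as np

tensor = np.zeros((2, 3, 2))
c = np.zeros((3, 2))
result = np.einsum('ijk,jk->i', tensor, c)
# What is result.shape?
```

(2,)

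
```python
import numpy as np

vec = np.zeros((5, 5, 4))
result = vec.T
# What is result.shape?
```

(4, 5, 5)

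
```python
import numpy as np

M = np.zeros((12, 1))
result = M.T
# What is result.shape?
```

(1, 12)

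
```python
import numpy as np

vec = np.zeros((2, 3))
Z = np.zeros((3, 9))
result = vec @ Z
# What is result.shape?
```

(2, 9)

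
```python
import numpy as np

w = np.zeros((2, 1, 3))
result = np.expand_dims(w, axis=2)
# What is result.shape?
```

(2, 1, 1, 3)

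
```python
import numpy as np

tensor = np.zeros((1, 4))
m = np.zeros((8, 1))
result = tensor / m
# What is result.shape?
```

(8, 4)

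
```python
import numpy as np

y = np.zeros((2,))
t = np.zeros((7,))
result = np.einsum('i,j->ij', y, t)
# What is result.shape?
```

(2, 7)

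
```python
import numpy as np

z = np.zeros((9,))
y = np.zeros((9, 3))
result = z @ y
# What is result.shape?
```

(3,)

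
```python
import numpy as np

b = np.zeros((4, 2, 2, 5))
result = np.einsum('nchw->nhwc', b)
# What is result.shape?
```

(4, 2, 5, 2)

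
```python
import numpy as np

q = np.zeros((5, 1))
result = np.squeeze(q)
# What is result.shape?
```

(5,)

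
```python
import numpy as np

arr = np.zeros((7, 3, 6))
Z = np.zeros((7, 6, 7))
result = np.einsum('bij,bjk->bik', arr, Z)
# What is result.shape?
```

(7, 3, 7)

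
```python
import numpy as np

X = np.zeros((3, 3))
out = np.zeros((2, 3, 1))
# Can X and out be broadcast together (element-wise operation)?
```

Yes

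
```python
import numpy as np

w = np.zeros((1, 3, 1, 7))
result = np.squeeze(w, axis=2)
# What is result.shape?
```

(1, 3, 7)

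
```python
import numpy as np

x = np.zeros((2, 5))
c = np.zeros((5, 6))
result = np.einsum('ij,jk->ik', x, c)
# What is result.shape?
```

(2, 6)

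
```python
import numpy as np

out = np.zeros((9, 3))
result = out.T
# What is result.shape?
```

(3, 9)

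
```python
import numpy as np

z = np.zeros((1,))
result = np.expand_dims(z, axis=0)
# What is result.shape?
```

(1, 1)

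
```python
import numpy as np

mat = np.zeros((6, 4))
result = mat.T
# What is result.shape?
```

(4, 6)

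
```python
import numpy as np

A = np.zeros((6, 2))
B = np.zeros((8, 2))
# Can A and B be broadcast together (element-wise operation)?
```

No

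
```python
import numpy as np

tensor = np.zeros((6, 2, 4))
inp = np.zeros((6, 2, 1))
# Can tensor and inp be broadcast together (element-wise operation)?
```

Yes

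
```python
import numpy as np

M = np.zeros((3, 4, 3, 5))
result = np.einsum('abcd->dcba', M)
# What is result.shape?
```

(5, 3, 4, 3)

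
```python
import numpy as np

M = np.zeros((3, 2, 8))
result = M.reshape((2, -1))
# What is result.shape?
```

(2, 24)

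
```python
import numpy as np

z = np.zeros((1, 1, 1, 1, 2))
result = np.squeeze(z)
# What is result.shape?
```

(2,)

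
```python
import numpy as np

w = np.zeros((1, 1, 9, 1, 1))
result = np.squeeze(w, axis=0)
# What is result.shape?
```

(1, 9, 1, 1)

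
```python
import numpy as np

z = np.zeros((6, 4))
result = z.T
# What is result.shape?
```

(4, 6)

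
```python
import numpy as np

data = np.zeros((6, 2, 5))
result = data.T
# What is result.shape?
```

(5, 2, 6)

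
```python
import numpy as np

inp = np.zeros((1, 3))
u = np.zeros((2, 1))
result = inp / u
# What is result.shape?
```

(2, 3)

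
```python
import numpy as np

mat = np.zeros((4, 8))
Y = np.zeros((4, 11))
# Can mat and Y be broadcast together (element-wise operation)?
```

No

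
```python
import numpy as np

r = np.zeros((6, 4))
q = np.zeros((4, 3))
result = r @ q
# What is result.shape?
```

(6, 3)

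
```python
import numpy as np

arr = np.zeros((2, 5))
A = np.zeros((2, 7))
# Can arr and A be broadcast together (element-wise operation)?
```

No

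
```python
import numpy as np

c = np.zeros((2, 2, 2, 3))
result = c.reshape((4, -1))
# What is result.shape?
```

(4, 6)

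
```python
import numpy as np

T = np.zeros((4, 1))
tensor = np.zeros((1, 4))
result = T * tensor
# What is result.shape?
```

(4, 4)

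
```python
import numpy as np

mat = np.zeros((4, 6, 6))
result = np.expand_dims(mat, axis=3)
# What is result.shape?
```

(4, 6, 6, 1)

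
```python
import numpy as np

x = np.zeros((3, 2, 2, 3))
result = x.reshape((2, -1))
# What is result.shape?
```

(2, 18)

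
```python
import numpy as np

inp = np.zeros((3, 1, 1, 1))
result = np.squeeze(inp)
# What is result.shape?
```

(3,)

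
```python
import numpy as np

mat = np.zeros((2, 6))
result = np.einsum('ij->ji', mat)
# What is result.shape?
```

(6, 2)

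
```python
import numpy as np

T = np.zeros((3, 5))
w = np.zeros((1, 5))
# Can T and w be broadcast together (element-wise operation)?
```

Yes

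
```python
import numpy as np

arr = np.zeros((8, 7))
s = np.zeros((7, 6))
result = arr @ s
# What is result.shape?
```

(8, 6)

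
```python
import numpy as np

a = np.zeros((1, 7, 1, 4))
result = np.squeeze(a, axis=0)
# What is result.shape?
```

(7, 1, 4)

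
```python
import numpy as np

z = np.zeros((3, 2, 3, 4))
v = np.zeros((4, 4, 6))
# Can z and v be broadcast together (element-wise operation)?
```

No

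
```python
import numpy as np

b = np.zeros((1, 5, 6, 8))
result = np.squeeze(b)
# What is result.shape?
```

(5, 6, 8)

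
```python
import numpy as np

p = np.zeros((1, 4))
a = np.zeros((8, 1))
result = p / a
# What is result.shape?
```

(8, 4)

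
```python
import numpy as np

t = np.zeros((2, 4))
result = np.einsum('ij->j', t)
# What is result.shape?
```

(4,)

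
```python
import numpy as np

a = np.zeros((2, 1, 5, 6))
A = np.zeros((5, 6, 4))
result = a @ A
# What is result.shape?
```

(2, 5, 5, 4)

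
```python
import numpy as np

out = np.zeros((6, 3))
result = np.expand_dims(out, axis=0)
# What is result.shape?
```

(1, 6, 3)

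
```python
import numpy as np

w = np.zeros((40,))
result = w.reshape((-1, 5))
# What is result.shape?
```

(8, 5)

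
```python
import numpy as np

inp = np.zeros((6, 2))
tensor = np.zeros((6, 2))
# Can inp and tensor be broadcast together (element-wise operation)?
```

Yes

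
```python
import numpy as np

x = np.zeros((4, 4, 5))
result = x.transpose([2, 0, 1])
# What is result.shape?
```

(5, 4, 4)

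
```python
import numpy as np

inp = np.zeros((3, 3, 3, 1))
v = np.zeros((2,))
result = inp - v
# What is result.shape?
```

(3, 3, 3, 2)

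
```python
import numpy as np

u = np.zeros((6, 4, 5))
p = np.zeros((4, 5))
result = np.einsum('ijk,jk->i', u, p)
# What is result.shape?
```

(6,)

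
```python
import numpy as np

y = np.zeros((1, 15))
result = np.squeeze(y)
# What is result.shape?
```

(15,)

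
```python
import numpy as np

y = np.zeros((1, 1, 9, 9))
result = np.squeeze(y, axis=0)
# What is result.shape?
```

(1, 9, 9)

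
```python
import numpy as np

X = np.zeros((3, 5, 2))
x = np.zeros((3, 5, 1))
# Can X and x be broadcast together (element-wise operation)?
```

Yes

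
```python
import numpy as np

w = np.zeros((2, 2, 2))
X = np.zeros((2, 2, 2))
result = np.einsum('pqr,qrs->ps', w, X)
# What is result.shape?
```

(2, 2)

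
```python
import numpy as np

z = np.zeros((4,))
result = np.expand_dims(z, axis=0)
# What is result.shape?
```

(1, 4)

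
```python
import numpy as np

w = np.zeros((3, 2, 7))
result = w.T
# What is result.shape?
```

(7, 2, 3)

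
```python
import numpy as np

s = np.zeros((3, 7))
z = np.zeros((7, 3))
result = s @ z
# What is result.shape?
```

(3, 3)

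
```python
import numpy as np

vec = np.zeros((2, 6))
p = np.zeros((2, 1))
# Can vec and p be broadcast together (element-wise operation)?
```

Yes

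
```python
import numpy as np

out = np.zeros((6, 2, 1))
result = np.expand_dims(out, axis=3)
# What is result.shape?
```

(6, 2, 1, 1)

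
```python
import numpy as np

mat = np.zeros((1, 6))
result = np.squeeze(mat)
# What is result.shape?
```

(6,)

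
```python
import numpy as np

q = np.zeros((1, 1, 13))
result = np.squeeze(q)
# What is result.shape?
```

(13,)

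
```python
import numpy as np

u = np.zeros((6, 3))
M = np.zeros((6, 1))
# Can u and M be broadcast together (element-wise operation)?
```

Yes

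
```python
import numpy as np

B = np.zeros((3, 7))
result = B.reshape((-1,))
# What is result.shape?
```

(21,)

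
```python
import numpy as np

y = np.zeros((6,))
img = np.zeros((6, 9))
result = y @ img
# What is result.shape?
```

(9,)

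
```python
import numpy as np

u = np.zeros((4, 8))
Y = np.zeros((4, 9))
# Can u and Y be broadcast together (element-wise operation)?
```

No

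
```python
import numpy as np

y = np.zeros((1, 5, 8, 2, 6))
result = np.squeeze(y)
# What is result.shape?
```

(5, 8, 2, 6)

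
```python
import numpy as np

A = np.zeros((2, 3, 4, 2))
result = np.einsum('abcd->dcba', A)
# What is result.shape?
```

(2, 4, 3, 2)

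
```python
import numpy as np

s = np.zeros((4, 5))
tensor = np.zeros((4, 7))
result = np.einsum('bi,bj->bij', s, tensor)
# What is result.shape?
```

(4, 5, 7)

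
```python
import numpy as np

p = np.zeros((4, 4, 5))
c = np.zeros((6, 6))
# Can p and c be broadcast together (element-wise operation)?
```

No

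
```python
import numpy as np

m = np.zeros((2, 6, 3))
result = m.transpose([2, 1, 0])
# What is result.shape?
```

(3, 6, 2)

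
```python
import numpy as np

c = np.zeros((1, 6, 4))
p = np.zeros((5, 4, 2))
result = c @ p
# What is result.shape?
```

(5, 6, 2)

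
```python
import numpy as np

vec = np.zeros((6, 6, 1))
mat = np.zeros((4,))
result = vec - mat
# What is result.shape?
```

(6, 6, 4)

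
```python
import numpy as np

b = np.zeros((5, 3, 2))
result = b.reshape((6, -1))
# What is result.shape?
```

(6, 5)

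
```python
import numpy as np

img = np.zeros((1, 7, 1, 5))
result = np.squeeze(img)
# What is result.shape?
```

(7, 5)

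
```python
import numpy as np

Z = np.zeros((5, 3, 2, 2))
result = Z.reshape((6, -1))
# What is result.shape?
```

(6, 10)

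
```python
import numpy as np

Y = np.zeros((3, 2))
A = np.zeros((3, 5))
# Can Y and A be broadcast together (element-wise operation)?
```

No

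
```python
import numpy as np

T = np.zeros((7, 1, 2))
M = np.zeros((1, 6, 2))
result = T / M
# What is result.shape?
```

(7, 6, 2)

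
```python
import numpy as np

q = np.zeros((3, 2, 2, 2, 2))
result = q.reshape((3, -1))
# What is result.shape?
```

(3, 16)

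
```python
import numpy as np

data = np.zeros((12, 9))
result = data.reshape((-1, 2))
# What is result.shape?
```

(54, 2)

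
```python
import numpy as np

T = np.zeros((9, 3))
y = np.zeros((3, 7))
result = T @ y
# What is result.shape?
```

(9, 7)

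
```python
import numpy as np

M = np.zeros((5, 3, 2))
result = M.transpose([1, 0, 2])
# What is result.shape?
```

(3, 5, 2)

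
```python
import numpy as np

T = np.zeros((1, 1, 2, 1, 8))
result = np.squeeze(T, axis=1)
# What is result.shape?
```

(1, 2, 1, 8)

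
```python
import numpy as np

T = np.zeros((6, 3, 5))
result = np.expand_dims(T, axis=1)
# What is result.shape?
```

(6, 1, 3, 5)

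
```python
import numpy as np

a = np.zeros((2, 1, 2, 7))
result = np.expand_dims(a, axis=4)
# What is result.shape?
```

(2, 1, 2, 7, 1)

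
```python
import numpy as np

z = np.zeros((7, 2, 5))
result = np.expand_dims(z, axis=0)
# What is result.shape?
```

(1, 7, 2, 5)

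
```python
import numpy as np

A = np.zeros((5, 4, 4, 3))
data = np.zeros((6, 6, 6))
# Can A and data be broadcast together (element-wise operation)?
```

No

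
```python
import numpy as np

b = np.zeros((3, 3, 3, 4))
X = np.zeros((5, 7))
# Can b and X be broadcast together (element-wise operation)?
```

No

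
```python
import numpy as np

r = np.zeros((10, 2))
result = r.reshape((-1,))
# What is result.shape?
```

(20,)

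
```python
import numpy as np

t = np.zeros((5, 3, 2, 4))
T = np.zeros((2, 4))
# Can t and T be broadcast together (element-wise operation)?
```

Yes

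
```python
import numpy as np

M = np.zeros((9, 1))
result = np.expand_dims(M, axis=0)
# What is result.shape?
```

(1, 9, 1)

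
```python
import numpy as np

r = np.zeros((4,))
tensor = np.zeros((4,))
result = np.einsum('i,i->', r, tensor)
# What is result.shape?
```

()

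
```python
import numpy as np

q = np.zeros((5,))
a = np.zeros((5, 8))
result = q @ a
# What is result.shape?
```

(8,)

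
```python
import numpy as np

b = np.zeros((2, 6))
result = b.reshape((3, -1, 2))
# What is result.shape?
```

(3, 2, 2)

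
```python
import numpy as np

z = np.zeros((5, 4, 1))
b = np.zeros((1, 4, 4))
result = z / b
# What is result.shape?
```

(5, 4, 4)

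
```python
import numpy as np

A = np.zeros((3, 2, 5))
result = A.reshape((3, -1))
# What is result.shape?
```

(3, 10)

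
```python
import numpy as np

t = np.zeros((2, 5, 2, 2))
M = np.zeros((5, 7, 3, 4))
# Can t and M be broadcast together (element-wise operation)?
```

No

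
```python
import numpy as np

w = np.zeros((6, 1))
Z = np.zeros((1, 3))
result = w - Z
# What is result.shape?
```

(6, 3)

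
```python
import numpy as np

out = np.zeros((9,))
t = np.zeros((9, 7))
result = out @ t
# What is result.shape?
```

(7,)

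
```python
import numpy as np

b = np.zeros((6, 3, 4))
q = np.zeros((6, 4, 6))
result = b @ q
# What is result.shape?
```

(6, 3, 6)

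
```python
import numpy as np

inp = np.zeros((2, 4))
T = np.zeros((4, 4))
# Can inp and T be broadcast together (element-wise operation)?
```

No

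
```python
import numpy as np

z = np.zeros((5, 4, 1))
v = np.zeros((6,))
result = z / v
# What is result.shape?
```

(5, 4, 6)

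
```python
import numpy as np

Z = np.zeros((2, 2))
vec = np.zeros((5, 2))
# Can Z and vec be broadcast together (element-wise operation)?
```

No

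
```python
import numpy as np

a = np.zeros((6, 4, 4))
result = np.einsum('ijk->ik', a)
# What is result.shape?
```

(6, 4)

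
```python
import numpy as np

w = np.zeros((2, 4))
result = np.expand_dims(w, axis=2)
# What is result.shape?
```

(2, 4, 1)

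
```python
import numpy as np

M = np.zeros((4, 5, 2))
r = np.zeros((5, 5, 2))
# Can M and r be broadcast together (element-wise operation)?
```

No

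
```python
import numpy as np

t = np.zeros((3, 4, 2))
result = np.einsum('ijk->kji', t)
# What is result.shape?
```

(2, 4, 3)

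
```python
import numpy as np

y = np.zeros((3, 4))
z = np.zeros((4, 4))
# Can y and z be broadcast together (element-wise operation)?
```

No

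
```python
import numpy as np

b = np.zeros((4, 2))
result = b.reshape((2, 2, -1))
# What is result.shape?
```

(2, 2, 2)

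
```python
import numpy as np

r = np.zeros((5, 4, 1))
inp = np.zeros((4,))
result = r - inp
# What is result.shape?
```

(5, 4, 4)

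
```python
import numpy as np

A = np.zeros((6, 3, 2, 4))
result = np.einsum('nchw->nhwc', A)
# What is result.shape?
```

(6, 2, 4, 3)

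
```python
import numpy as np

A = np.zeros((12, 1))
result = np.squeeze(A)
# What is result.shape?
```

(12,)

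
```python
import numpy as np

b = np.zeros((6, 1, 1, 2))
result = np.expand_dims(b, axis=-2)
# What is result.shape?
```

(6, 1, 1, 1, 2)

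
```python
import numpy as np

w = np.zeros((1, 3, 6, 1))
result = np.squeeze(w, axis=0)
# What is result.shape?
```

(3, 6, 1)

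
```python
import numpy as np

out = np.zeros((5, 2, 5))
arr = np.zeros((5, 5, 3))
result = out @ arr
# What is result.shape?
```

(5, 2, 3)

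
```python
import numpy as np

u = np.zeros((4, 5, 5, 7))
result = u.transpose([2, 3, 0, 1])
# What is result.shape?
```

(5, 7, 4, 5)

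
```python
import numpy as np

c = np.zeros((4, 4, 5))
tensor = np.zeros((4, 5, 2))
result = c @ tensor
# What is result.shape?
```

(4, 4, 2)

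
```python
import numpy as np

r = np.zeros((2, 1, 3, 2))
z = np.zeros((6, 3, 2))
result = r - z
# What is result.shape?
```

(2, 6, 3, 2)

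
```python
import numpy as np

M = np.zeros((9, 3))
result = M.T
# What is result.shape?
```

(3, 9)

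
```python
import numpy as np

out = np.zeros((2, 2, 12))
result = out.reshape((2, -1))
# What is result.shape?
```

(2, 24)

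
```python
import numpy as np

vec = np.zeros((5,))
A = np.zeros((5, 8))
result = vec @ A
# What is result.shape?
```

(8,)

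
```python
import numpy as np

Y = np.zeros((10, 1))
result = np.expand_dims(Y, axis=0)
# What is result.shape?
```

(1, 10, 1)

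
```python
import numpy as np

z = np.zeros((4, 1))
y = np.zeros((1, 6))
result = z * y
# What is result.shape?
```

(4, 6)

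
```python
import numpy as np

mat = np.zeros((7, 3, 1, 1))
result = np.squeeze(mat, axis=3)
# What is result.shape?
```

(7, 3, 1)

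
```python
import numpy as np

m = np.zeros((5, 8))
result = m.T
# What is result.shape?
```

(8, 5)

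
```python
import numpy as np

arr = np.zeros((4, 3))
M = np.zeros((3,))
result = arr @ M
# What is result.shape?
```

(4,)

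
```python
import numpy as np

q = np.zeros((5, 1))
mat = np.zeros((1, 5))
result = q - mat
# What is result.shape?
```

(5, 5)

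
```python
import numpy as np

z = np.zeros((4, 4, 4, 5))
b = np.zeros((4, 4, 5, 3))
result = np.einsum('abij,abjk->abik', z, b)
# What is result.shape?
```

(4, 4, 4, 3)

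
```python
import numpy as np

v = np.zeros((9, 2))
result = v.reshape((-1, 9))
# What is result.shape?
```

(2, 9)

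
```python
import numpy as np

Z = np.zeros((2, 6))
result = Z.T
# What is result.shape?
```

(6, 2)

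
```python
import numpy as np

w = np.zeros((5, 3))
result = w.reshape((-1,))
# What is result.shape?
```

(15,)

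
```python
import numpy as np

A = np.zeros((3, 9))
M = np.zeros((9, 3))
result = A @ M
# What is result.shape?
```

(3, 3)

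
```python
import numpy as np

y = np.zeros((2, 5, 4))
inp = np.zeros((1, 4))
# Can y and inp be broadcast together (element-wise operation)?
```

Yes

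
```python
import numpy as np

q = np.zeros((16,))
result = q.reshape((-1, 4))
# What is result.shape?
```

(4, 4)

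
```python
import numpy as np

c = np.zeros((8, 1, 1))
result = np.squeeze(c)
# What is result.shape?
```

(8,)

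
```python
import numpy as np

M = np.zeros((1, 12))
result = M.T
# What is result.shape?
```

(12, 1)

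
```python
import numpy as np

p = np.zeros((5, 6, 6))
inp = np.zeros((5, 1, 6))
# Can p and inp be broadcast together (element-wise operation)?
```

Yes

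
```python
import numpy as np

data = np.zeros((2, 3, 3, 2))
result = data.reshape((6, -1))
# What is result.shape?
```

(6, 6)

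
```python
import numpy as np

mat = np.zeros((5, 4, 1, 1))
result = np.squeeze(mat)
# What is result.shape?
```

(5, 4)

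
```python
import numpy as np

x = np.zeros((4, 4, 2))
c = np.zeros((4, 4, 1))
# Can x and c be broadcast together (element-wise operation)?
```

Yes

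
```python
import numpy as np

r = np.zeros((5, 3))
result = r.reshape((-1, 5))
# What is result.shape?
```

(3, 5)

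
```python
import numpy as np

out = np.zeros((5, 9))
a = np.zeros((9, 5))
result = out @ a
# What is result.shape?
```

(5, 5)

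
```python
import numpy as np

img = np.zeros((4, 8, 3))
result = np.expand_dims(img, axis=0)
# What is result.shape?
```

(1, 4, 8, 3)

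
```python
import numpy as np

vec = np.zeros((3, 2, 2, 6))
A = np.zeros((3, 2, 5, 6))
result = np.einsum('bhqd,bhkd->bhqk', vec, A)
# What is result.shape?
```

(3, 2, 2, 5)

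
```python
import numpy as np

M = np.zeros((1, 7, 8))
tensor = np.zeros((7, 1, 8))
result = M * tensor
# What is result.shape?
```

(7, 7, 8)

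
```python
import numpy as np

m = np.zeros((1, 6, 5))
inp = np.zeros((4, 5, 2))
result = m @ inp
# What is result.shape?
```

(4, 6, 2)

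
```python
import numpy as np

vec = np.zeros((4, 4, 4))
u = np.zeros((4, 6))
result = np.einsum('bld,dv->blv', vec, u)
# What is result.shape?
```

(4, 4, 6)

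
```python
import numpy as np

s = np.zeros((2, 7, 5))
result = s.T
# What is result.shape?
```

(5, 7, 2)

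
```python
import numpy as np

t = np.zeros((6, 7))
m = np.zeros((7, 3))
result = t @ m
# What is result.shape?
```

(6, 3)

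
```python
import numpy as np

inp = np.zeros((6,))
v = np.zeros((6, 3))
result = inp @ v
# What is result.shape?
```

(3,)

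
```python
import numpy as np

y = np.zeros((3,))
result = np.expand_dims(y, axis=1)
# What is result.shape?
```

(3, 1)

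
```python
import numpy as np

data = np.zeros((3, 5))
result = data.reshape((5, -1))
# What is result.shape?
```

(5, 3)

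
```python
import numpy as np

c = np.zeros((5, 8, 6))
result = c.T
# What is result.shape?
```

(6, 8, 5)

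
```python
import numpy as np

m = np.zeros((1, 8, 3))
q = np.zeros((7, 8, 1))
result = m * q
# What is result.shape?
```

(7, 8, 3)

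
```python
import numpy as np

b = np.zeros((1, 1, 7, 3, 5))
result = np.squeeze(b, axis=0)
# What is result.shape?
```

(1, 7, 3, 5)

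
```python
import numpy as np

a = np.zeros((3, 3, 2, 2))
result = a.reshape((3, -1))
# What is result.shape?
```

(3, 12)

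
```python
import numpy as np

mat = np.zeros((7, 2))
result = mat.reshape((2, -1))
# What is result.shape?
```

(2, 7)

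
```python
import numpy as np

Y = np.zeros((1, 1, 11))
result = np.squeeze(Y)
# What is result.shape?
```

(11,)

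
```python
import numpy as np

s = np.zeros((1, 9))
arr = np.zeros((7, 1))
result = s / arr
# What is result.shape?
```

(7, 9)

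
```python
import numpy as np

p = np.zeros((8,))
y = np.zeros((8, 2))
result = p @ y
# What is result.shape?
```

(2,)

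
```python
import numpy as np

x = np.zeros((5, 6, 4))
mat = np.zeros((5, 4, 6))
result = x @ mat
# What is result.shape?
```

(5, 6, 6)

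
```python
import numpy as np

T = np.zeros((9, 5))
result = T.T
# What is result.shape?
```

(5, 9)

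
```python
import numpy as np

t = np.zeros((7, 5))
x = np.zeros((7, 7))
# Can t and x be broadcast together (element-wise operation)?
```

No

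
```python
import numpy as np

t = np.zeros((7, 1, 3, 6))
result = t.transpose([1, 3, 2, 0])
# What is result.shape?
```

(1, 6, 3, 7)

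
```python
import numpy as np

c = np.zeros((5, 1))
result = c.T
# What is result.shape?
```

(1, 5)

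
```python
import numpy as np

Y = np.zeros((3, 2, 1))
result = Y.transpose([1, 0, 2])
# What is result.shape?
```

(2, 3, 1)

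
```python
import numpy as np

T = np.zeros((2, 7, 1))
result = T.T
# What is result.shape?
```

(1, 7, 2)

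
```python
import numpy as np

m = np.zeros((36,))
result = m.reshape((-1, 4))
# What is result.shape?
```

(9, 4)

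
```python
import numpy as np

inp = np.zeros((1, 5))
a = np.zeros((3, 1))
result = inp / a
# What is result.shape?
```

(3, 5)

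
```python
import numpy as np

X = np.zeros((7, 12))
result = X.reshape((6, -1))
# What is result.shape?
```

(6, 14)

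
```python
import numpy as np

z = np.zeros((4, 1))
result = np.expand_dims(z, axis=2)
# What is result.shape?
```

(4, 1, 1)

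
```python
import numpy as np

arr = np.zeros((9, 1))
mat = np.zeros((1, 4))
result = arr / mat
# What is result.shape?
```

(9, 4)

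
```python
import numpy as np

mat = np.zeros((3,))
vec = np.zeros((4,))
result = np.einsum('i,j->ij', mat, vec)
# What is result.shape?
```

(3, 4)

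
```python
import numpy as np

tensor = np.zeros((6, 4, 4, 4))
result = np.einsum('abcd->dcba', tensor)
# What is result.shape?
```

(4, 4, 4, 6)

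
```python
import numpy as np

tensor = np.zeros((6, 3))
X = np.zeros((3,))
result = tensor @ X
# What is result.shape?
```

(6,)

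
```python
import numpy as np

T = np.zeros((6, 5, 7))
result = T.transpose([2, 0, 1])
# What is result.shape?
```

(7, 6, 5)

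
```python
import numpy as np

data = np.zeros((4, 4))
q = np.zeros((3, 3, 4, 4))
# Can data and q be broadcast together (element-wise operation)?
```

Yes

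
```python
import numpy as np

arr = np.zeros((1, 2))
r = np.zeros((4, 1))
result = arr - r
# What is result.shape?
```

(4, 2)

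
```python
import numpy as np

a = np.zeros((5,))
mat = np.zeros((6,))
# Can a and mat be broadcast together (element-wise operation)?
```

No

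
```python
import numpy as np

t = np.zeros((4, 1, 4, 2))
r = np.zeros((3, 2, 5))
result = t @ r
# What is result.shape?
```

(4, 3, 4, 5)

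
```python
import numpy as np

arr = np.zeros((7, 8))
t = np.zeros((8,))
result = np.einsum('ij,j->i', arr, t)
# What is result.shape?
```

(7,)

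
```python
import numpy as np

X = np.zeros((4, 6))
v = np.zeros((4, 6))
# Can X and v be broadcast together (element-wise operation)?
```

Yes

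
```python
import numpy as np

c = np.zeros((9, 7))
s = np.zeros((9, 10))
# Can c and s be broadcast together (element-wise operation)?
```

No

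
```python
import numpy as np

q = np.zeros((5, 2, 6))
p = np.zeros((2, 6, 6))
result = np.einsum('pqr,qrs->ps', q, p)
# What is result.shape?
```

(5, 6)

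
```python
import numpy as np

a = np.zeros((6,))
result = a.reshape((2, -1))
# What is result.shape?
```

(2, 3)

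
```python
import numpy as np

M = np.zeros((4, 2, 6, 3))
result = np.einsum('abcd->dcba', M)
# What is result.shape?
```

(3, 6, 2, 4)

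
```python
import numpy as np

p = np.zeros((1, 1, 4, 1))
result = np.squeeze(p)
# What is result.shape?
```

(4,)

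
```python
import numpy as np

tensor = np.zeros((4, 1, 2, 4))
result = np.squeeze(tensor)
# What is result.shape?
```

(4, 2, 4)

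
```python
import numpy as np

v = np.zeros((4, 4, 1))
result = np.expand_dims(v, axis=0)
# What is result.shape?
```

(1, 4, 4, 1)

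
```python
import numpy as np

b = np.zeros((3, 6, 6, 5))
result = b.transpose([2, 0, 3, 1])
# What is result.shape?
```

(6, 3, 5, 6)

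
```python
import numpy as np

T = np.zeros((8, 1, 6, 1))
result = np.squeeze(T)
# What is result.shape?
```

(8, 6)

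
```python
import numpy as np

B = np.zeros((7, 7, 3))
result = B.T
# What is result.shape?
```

(3, 7, 7)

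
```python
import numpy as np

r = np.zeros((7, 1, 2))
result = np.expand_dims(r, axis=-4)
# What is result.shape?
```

(1, 7, 1, 2)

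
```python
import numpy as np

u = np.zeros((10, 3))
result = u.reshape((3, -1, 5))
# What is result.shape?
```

(3, 2, 5)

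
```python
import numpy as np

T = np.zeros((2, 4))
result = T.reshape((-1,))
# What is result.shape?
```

(8,)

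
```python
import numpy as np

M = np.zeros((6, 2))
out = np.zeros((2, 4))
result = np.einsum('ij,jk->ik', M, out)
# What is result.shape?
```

(6, 4)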